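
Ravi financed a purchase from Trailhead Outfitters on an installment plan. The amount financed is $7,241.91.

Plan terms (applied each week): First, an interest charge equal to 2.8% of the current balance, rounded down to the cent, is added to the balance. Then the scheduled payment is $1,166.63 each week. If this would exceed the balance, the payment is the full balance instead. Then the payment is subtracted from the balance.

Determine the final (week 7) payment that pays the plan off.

$1,067.57

Week 1: opening $7,241.91; interest $202.77 → $7,444.68; payment $1,166.63; balance $6,278.05
Week 2: opening $6,278.05; interest $175.78 → $6,453.83; payment $1,166.63; balance $5,287.20
Week 3: opening $5,287.20; interest $148.04 → $5,435.24; payment $1,166.63; balance $4,268.61
Week 4: opening $4,268.61; interest $119.52 → $4,388.13; payment $1,166.63; balance $3,221.50
Week 5: opening $3,221.50; interest $90.20 → $3,311.70; payment $1,166.63; balance $2,145.07
Week 6: opening $2,145.07; interest $60.06 → $2,205.13; payment $1,166.63; balance $1,038.50
Week 7: opening $1,038.50; interest $29.07 → $1,067.57; payment $1,067.57; balance $0.00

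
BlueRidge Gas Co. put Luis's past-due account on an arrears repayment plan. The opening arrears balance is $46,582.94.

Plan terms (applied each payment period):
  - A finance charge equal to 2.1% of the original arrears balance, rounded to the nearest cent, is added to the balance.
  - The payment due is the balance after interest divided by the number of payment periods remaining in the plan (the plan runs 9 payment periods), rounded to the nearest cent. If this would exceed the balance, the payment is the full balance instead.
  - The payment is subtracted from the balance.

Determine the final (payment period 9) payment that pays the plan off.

Payment period 1: $46,582.94 +$978.24 interest = $47,561.18; pay $5,284.58 → $42,276.60
Payment period 2: $42,276.60 +$978.24 interest = $43,254.84; pay $5,406.86 → $37,847.98
Payment period 3: $37,847.98 +$978.24 interest = $38,826.22; pay $5,546.60 → $33,279.62
Payment period 4: $33,279.62 +$978.24 interest = $34,257.86; pay $5,709.64 → $28,548.22
Payment period 5: $28,548.22 +$978.24 interest = $29,526.46; pay $5,905.29 → $23,621.17
Payment period 6: $23,621.17 +$978.24 interest = $24,599.41; pay $6,149.85 → $18,449.56
Payment period 7: $18,449.56 +$978.24 interest = $19,427.80; pay $6,475.93 → $12,951.87
Payment period 8: $12,951.87 +$978.24 interest = $13,930.11; pay $6,965.06 → $6,965.05
Payment period 9: $6,965.05 +$978.24 interest = $7,943.29; pay $7,943.29 → $0.00

$7,943.29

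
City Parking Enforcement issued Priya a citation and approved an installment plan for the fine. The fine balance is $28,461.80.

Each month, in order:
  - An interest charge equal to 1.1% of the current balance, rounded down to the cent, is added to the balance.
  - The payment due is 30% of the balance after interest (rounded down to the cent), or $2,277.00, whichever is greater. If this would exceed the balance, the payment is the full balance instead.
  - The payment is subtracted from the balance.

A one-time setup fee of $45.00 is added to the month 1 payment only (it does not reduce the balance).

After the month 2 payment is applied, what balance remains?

# | Opening | Interest | Payment | Fee | End bal
1 | $28,461.80 | $313.07 | $8,632.46 | $45.00 | $20,142.41
2 | $20,142.41 | $221.56 | $6,109.19 | — | $14,254.78

$14,254.78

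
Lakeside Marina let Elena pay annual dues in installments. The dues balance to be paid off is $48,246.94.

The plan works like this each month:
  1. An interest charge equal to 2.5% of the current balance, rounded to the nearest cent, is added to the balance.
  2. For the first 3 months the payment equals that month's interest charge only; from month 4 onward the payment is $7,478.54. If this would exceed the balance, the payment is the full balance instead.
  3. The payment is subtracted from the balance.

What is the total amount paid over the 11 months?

$56,897.64

# | Opening | Interest | Payment | End bal
1 | $48,246.94 | $1,206.17 | $1,206.17 | $48,246.94
2 | $48,246.94 | $1,206.17 | $1,206.17 | $48,246.94
3 | $48,246.94 | $1,206.17 | $1,206.17 | $48,246.94
4 | $48,246.94 | $1,206.17 | $7,478.54 | $41,974.57
5 | $41,974.57 | $1,049.36 | $7,478.54 | $35,545.39
6 | $35,545.39 | $888.63 | $7,478.54 | $28,955.48
7 | $28,955.48 | $723.89 | $7,478.54 | $22,200.83
8 | $22,200.83 | $555.02 | $7,478.54 | $15,277.31
9 | $15,277.31 | $381.93 | $7,478.54 | $8,180.70
10 | $8,180.70 | $204.52 | $7,478.54 | $906.68
11 | $906.68 | $22.67 | $929.35 | $0.00
Total paid: $56,897.64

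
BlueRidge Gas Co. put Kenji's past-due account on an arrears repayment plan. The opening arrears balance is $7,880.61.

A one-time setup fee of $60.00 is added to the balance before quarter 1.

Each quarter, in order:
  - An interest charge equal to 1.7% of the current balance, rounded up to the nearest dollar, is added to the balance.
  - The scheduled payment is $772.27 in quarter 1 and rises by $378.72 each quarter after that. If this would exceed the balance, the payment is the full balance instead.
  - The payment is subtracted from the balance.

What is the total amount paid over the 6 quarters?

Quarter 1: opening $7,940.61; interest $135.00 → $8,075.61; payment $772.27; balance $7,303.34
Quarter 2: opening $7,303.34; interest $125.00 → $7,428.34; payment $1,150.99; balance $6,277.35
Quarter 3: opening $6,277.35; interest $107.00 → $6,384.35; payment $1,529.71; balance $4,854.64
Quarter 4: opening $4,854.64; interest $83.00 → $4,937.64; payment $1,908.43; balance $3,029.21
Quarter 5: opening $3,029.21; interest $52.00 → $3,081.21; payment $2,287.15; balance $794.06
Quarter 6: opening $794.06; interest $14.00 → $808.06; payment $808.06; balance $0.00
Total paid: $8,456.61

$8,456.61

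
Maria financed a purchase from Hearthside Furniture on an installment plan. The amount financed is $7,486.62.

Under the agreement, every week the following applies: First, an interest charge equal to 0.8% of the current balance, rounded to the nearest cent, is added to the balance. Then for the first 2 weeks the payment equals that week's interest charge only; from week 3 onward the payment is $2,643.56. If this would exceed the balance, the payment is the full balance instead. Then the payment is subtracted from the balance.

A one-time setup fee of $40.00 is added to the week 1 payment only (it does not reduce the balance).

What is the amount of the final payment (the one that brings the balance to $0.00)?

Week 1: $7,486.62 +$59.89 interest = $7,546.51; pay $59.89 (+ $40.00 fee) → $7,486.62
Week 2: $7,486.62 +$59.89 interest = $7,546.51; pay $59.89 → $7,486.62
Week 3: $7,486.62 +$59.89 interest = $7,546.51; pay $2,643.56 → $4,902.95
Week 4: $4,902.95 +$39.22 interest = $4,942.17; pay $2,643.56 → $2,298.61
Week 5: $2,298.61 +$18.39 interest = $2,317.00; pay $2,317.00 → $0.00

$2,317.00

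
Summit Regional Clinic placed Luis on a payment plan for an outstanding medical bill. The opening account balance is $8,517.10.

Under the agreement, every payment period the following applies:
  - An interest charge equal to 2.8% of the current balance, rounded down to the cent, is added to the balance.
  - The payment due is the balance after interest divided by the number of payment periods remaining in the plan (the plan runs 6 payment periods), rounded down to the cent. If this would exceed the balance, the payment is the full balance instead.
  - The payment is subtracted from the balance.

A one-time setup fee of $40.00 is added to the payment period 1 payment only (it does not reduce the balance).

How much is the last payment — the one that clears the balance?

$1,675.32

# | Opening | Interest | Payment | Fee | End bal
1 | $8,517.10 | $238.47 | $1,459.26 | $40.00 | $7,296.31
2 | $7,296.31 | $204.29 | $1,500.12 | — | $6,000.48
3 | $6,000.48 | $168.01 | $1,542.12 | — | $4,626.37
4 | $4,626.37 | $129.53 | $1,585.30 | — | $3,170.60
5 | $3,170.60 | $88.77 | $1,629.68 | — | $1,629.69
6 | $1,629.69 | $45.63 | $1,675.32 | — | $0.00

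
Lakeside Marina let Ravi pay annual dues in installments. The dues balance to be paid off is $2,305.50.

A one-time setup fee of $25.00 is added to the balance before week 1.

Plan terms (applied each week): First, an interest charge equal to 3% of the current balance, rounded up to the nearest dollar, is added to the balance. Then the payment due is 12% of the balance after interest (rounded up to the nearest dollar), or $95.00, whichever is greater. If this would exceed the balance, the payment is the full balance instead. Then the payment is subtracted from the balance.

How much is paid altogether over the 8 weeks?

Week 1: opening $2,330.50; interest $70.00 → $2,400.50; payment $289.00; balance $2,111.50
Week 2: opening $2,111.50; interest $64.00 → $2,175.50; payment $262.00; balance $1,913.50
Week 3: opening $1,913.50; interest $58.00 → $1,971.50; payment $237.00; balance $1,734.50
Week 4: opening $1,734.50; interest $53.00 → $1,787.50; payment $215.00; balance $1,572.50
Week 5: opening $1,572.50; interest $48.00 → $1,620.50; payment $195.00; balance $1,425.50
Week 6: opening $1,425.50; interest $43.00 → $1,468.50; payment $177.00; balance $1,291.50
Week 7: opening $1,291.50; interest $39.00 → $1,330.50; payment $160.00; balance $1,170.50
Week 8: opening $1,170.50; interest $36.00 → $1,206.50; payment $145.00; balance $1,061.50
Total paid: $1,680.00

$1,680.00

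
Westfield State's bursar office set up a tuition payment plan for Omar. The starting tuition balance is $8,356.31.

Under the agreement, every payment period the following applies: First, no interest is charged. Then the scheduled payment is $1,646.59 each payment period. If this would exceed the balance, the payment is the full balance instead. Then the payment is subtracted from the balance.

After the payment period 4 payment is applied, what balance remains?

$1,769.95

# | Opening | Payment | End bal
1 | $8,356.31 | $1,646.59 | $6,709.72
2 | $6,709.72 | $1,646.59 | $5,063.13
3 | $5,063.13 | $1,646.59 | $3,416.54
4 | $3,416.54 | $1,646.59 | $1,769.95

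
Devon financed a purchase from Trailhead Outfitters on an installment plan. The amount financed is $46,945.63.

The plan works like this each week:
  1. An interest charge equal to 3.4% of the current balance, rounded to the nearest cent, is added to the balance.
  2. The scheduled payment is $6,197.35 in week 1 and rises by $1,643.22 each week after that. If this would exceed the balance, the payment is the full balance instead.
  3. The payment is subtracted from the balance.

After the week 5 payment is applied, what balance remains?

$5,320.67

Week 1: opening $46,945.63; interest $1,596.15 → $48,541.78; payment $6,197.35; balance $42,344.43
Week 2: opening $42,344.43; interest $1,439.71 → $43,784.14; payment $7,840.57; balance $35,943.57
Week 3: opening $35,943.57; interest $1,222.08 → $37,165.65; payment $9,483.79; balance $27,681.86
Week 4: opening $27,681.86; interest $941.18 → $28,623.04; payment $11,127.01; balance $17,496.03
Week 5: opening $17,496.03; interest $594.87 → $18,090.90; payment $12,770.23; balance $5,320.67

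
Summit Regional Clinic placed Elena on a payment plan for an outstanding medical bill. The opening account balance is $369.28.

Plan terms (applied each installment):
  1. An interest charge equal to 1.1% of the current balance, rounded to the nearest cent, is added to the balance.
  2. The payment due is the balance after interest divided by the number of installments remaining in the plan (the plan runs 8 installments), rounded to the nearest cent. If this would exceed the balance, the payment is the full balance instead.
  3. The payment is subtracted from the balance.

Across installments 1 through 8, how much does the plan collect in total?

$388.02

# | Opening | Interest | Payment | End bal
1 | $369.28 | $4.06 | $46.67 | $326.67
2 | $326.67 | $3.59 | $47.18 | $283.08
3 | $283.08 | $3.11 | $47.70 | $238.49
4 | $238.49 | $2.62 | $48.22 | $192.89
5 | $192.89 | $2.12 | $48.75 | $146.26
6 | $146.26 | $1.61 | $49.29 | $98.58
7 | $98.58 | $1.08 | $49.83 | $49.83
8 | $49.83 | $0.55 | $50.38 | $0.00
Total paid: $388.02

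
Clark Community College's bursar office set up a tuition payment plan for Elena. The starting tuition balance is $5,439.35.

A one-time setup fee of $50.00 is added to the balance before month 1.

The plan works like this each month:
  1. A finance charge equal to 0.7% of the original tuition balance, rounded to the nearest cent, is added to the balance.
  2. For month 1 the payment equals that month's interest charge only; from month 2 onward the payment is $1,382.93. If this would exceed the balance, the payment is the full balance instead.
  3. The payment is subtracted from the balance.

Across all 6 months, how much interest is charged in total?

Month 1: opening $5,489.35; interest $38.08 → $5,527.43; payment $38.08; balance $5,489.35
Month 2: opening $5,489.35; interest $38.08 → $5,527.43; payment $1,382.93; balance $4,144.50
Month 3: opening $4,144.50; interest $38.08 → $4,182.58; payment $1,382.93; balance $2,799.65
Month 4: opening $2,799.65; interest $38.08 → $2,837.73; payment $1,382.93; balance $1,454.80
Month 5: opening $1,454.80; interest $38.08 → $1,492.88; payment $1,382.93; balance $109.95
Month 6: opening $109.95; interest $38.08 → $148.03; payment $148.03; balance $0.00
Total interest: $38.08 + $38.08 + $38.08 + $38.08 + $38.08 + $38.08 = $228.48

$228.48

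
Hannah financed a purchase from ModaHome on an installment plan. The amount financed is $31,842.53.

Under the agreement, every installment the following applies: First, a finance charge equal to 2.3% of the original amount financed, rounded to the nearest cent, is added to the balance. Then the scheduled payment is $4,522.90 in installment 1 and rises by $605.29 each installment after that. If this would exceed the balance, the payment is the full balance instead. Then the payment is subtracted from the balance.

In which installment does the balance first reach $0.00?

Installment 1: $31,842.53 +$732.38 interest = $32,574.91; pay $4,522.90 → $28,052.01
Installment 2: $28,052.01 +$732.38 interest = $28,784.39; pay $5,128.19 → $23,656.20
Installment 3: $23,656.20 +$732.38 interest = $24,388.58; pay $5,733.48 → $18,655.10
Installment 4: $18,655.10 +$732.38 interest = $19,387.48; pay $6,338.77 → $13,048.71
Installment 5: $13,048.71 +$732.38 interest = $13,781.09; pay $6,944.06 → $6,837.03
Installment 6: $6,837.03 +$732.38 interest = $7,569.41; pay $7,549.35 → $20.06
Installment 7: $20.06 +$732.38 interest = $752.44; pay $752.44 → $0.00
Balance reaches $0.00 in installment 7.

7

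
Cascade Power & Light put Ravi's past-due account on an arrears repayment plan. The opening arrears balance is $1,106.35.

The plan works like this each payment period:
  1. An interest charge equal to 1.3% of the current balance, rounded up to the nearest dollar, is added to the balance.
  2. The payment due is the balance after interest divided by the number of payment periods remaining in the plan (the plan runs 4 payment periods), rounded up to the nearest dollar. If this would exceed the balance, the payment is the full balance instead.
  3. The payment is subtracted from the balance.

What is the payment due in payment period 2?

$284.00

Payment period 1: $1,106.35 +$15.00 interest = $1,121.35; pay $281.00 → $840.35
Payment period 2: $840.35 +$11.00 interest = $851.35; pay $284.00 → $567.35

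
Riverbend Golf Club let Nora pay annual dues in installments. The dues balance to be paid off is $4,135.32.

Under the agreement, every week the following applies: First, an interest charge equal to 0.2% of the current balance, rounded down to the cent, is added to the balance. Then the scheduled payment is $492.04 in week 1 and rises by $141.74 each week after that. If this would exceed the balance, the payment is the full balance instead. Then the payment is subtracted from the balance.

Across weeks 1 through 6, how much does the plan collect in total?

$4,164.70

# | Opening | Interest | Payment | End bal
1 | $4,135.32 | $8.27 | $492.04 | $3,651.55
2 | $3,651.55 | $7.30 | $633.78 | $3,025.07
3 | $3,025.07 | $6.05 | $775.52 | $2,255.60
4 | $2,255.60 | $4.51 | $917.26 | $1,342.85
5 | $1,342.85 | $2.68 | $1,059.00 | $286.53
6 | $286.53 | $0.57 | $287.10 | $0.00
Total paid: $4,164.70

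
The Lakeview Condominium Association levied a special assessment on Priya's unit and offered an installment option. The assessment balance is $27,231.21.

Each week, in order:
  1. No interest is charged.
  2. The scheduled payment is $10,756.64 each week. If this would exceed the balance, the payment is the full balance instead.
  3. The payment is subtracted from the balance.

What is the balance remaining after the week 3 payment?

Week 1: opening $27,231.21; payment $10,756.64; balance $16,474.57
Week 2: opening $16,474.57; payment $10,756.64; balance $5,717.93
Week 3: opening $5,717.93; payment $5,717.93; balance $0.00

$0.00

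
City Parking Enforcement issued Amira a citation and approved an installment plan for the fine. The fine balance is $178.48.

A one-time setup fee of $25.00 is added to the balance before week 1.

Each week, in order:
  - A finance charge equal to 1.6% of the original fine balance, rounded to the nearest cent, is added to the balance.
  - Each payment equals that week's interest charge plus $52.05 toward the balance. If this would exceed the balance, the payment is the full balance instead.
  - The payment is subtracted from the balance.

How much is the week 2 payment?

# | Opening | Interest | Payment | End bal
1 | $203.48 | $2.86 | $54.91 | $151.43
2 | $151.43 | $2.86 | $54.91 | $99.38

$54.91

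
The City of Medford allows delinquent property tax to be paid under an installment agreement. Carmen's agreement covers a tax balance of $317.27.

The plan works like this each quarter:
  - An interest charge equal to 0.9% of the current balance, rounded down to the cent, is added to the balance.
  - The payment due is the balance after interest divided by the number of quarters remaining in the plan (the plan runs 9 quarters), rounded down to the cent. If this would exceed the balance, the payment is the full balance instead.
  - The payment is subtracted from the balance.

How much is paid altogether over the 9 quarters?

Quarter 1: $317.27 +$2.85 interest = $320.12; pay $35.56 → $284.56
Quarter 2: $284.56 +$2.56 interest = $287.12; pay $35.89 → $251.23
Quarter 3: $251.23 +$2.26 interest = $253.49; pay $36.21 → $217.28
Quarter 4: $217.28 +$1.95 interest = $219.23; pay $36.53 → $182.70
Quarter 5: $182.70 +$1.64 interest = $184.34; pay $36.86 → $147.48
Quarter 6: $147.48 +$1.32 interest = $148.80; pay $37.20 → $111.60
Quarter 7: $111.60 +$1.00 interest = $112.60; pay $37.53 → $75.07
Quarter 8: $75.07 +$0.67 interest = $75.74; pay $37.87 → $37.87
Quarter 9: $37.87 +$0.34 interest = $38.21; pay $38.21 → $0.00
Total paid: $331.86

$331.86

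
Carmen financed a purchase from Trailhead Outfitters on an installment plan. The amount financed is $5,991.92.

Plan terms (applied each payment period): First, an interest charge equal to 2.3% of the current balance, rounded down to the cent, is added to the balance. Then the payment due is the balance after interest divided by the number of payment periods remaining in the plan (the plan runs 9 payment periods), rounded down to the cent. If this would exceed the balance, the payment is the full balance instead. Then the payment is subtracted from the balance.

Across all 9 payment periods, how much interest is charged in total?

$733.03

Payment period 1: opening $5,991.92; interest $137.81 → $6,129.73; payment $681.08; balance $5,448.65
Payment period 2: opening $5,448.65; interest $125.31 → $5,573.96; payment $696.74; balance $4,877.22
Payment period 3: opening $4,877.22; interest $112.17 → $4,989.39; payment $712.77; balance $4,276.62
Payment period 4: opening $4,276.62; interest $98.36 → $4,374.98; payment $729.16; balance $3,645.82
Payment period 5: opening $3,645.82; interest $83.85 → $3,729.67; payment $745.93; balance $2,983.74
Payment period 6: opening $2,983.74; interest $68.62 → $3,052.36; payment $763.09; balance $2,289.27
Payment period 7: opening $2,289.27; interest $52.65 → $2,341.92; payment $780.64; balance $1,561.28
Payment period 8: opening $1,561.28; interest $35.90 → $1,597.18; payment $798.59; balance $798.59
Payment period 9: opening $798.59; interest $18.36 → $816.95; payment $816.95; balance $0.00
Total interest: $137.81 + $125.31 + $112.17 + $98.36 + $83.85 + $68.62 + $52.65 + $35.90 + $18.36 = $733.03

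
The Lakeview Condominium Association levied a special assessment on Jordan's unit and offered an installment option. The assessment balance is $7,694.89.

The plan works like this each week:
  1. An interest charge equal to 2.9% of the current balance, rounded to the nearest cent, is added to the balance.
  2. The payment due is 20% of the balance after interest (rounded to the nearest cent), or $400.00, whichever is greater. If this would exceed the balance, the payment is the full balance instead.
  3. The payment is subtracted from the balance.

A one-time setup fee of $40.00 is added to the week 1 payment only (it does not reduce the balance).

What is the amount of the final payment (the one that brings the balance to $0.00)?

$152.65

Week 1: opening $7,694.89; interest $223.15 → $7,918.04; payment $1,583.61 (+ $40.00 fee); balance $6,334.43
Week 2: opening $6,334.43; interest $183.70 → $6,518.13; payment $1,303.63; balance $5,214.50
Week 3: opening $5,214.50; interest $151.22 → $5,365.72; payment $1,073.14; balance $4,292.58
Week 4: opening $4,292.58; interest $124.48 → $4,417.06; payment $883.41; balance $3,533.65
Week 5: opening $3,533.65; interest $102.48 → $3,636.13; payment $727.23; balance $2,908.90
Week 6: opening $2,908.90; interest $84.36 → $2,993.26; payment $598.65; balance $2,394.61
Week 7: opening $2,394.61; interest $69.44 → $2,464.05; payment $492.81; balance $1,971.24
Week 8: opening $1,971.24; interest $57.17 → $2,028.41; payment $405.68; balance $1,622.73
Week 9: opening $1,622.73; interest $47.06 → $1,669.79; payment $400.00; balance $1,269.79
Week 10: opening $1,269.79; interest $36.82 → $1,306.61; payment $400.00; balance $906.61
Week 11: opening $906.61; interest $26.29 → $932.90; payment $400.00; balance $532.90
Week 12: opening $532.90; interest $15.45 → $548.35; payment $400.00; balance $148.35
Week 13: opening $148.35; interest $4.30 → $152.65; payment $152.65; balance $0.00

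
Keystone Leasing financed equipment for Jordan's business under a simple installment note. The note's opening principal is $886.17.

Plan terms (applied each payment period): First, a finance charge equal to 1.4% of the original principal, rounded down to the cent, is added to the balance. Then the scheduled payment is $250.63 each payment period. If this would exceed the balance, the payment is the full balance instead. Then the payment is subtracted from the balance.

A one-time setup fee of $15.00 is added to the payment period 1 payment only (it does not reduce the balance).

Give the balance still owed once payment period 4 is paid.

Payment period 1: $886.17 +$12.40 interest = $898.57; pay $250.63 (+ $15.00 fee) → $647.94
Payment period 2: $647.94 +$12.40 interest = $660.34; pay $250.63 → $409.71
Payment period 3: $409.71 +$12.40 interest = $422.11; pay $250.63 → $171.48
Payment period 4: $171.48 +$12.40 interest = $183.88; pay $183.88 → $0.00

$0.00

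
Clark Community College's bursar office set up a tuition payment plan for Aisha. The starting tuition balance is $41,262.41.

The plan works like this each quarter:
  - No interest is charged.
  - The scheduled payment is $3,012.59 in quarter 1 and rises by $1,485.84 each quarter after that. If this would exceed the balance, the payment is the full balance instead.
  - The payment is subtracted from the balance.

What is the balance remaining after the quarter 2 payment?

# | Opening | Payment | End bal
1 | $41,262.41 | $3,012.59 | $38,249.82
2 | $38,249.82 | $4,498.43 | $33,751.39

$33,751.39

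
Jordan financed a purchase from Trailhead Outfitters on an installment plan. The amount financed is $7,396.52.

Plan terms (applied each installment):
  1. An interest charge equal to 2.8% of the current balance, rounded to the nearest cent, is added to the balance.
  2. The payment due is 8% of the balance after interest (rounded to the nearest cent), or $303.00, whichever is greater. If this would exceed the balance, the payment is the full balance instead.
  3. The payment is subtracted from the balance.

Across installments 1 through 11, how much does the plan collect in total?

Installment 1: $7,396.52 +$207.10 interest = $7,603.62; pay $608.29 → $6,995.33
Installment 2: $6,995.33 +$195.87 interest = $7,191.20; pay $575.30 → $6,615.90
Installment 3: $6,615.90 +$185.25 interest = $6,801.15; pay $544.09 → $6,257.06
Installment 4: $6,257.06 +$175.20 interest = $6,432.26; pay $514.58 → $5,917.68
Installment 5: $5,917.68 +$165.70 interest = $6,083.38; pay $486.67 → $5,596.71
Installment 6: $5,596.71 +$156.71 interest = $5,753.42; pay $460.27 → $5,293.15
Installment 7: $5,293.15 +$148.21 interest = $5,441.36; pay $435.31 → $5,006.05
Installment 8: $5,006.05 +$140.17 interest = $5,146.22; pay $411.70 → $4,734.52
Installment 9: $4,734.52 +$132.57 interest = $4,867.09; pay $389.37 → $4,477.72
Installment 10: $4,477.72 +$125.38 interest = $4,603.10; pay $368.25 → $4,234.85
Installment 11: $4,234.85 +$118.58 interest = $4,353.43; pay $348.27 → $4,005.16
Total paid: $5,142.10

$5,142.10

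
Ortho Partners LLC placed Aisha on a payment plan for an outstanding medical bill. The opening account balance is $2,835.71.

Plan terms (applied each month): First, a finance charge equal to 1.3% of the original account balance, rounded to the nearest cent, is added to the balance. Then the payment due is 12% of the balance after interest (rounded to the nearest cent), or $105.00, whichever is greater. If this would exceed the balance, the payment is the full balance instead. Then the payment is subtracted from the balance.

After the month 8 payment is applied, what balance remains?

$1,192.91

# | Opening | Interest | Payment | End bal
1 | $2,835.71 | $36.86 | $344.71 | $2,527.86
2 | $2,527.86 | $36.86 | $307.77 | $2,256.95
3 | $2,256.95 | $36.86 | $275.26 | $2,018.55
4 | $2,018.55 | $36.86 | $246.65 | $1,808.76
5 | $1,808.76 | $36.86 | $221.47 | $1,624.15
6 | $1,624.15 | $36.86 | $199.32 | $1,461.69
7 | $1,461.69 | $36.86 | $179.83 | $1,318.72
8 | $1,318.72 | $36.86 | $162.67 | $1,192.91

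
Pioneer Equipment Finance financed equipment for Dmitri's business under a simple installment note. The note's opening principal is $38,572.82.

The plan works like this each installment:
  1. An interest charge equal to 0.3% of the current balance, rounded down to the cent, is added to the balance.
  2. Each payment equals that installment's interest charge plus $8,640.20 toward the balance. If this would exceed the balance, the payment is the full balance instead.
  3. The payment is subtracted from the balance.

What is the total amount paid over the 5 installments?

$38,892.17

Installment 1: opening $38,572.82; interest $115.71 → $38,688.53; payment $8,755.91; balance $29,932.62
Installment 2: opening $29,932.62; interest $89.79 → $30,022.41; payment $8,729.99; balance $21,292.42
Installment 3: opening $21,292.42; interest $63.87 → $21,356.29; payment $8,704.07; balance $12,652.22
Installment 4: opening $12,652.22; interest $37.95 → $12,690.17; payment $8,678.15; balance $4,012.02
Installment 5: opening $4,012.02; interest $12.03 → $4,024.05; payment $4,024.05; balance $0.00
Total paid: $38,892.17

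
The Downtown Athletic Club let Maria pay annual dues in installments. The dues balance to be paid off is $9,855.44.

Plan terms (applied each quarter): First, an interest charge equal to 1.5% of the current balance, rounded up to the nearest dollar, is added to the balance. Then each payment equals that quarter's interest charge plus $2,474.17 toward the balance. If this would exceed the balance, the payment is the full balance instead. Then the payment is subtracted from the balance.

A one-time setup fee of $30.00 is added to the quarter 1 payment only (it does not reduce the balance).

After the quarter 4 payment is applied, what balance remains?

Quarter 1: opening $9,855.44; interest $148.00 → $10,003.44; payment $2,622.17 (+ $30.00 fee); balance $7,381.27
Quarter 2: opening $7,381.27; interest $111.00 → $7,492.27; payment $2,585.17; balance $4,907.10
Quarter 3: opening $4,907.10; interest $74.00 → $4,981.10; payment $2,548.17; balance $2,432.93
Quarter 4: opening $2,432.93; interest $37.00 → $2,469.93; payment $2,469.93; balance $0.00

$0.00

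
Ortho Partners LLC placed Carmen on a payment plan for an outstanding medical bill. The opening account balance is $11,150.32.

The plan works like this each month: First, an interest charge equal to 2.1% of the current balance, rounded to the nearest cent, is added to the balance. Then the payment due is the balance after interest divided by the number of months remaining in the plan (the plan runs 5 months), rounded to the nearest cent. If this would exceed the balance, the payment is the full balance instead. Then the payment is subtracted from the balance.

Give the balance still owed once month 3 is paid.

$4,747.06

Month 1: opening $11,150.32; interest $234.16 → $11,384.48; payment $2,276.90; balance $9,107.58
Month 2: opening $9,107.58; interest $191.26 → $9,298.84; payment $2,324.71; balance $6,974.13
Month 3: opening $6,974.13; interest $146.46 → $7,120.59; payment $2,373.53; balance $4,747.06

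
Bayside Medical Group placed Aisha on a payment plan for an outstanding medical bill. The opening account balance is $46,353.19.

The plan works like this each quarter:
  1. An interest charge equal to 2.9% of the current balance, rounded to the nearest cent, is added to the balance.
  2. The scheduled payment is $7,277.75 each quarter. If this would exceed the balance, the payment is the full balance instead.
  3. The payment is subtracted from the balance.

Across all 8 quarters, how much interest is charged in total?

Quarter 1: opening $46,353.19; interest $1,344.24 → $47,697.43; payment $7,277.75; balance $40,419.68
Quarter 2: opening $40,419.68; interest $1,172.17 → $41,591.85; payment $7,277.75; balance $34,314.10
Quarter 3: opening $34,314.10; interest $995.11 → $35,309.21; payment $7,277.75; balance $28,031.46
Quarter 4: opening $28,031.46; interest $812.91 → $28,844.37; payment $7,277.75; balance $21,566.62
Quarter 5: opening $21,566.62; interest $625.43 → $22,192.05; payment $7,277.75; balance $14,914.30
Quarter 6: opening $14,914.30; interest $432.51 → $15,346.81; payment $7,277.75; balance $8,069.06
Quarter 7: opening $8,069.06; interest $234.00 → $8,303.06; payment $7,277.75; balance $1,025.31
Quarter 8: opening $1,025.31; interest $29.73 → $1,055.04; payment $1,055.04; balance $0.00
Total interest: $1,344.24 + $1,172.17 + $995.11 + $812.91 + $625.43 + $432.51 + $234.00 + $29.73 = $5,646.10

$5,646.10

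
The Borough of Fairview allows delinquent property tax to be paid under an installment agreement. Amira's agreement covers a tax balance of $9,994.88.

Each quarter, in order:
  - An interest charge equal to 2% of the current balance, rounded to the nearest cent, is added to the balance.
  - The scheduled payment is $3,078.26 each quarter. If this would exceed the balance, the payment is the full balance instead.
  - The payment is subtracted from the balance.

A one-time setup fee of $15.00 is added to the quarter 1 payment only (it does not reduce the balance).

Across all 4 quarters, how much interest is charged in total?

# | Opening | Interest | Payment | Fee | End bal
1 | $9,994.88 | $199.90 | $3,078.26 | $15.00 | $7,116.52
2 | $7,116.52 | $142.33 | $3,078.26 | — | $4,180.59
3 | $4,180.59 | $83.61 | $3,078.26 | — | $1,185.94
4 | $1,185.94 | $23.72 | $1,209.66 | — | $0.00
Total interest: $199.90 + $142.33 + $83.61 + $23.72 = $449.56

$449.56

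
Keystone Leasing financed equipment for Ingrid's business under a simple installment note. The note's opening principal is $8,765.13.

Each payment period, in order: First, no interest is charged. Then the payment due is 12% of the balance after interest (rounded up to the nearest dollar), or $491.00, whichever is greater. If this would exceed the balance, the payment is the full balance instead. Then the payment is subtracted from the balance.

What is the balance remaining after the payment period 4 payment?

Payment period 1: opening $8,765.13; payment $1,052.00; balance $7,713.13
Payment period 2: opening $7,713.13; payment $926.00; balance $6,787.13
Payment period 3: opening $6,787.13; payment $815.00; balance $5,972.13
Payment period 4: opening $5,972.13; payment $717.00; balance $5,255.13

$5,255.13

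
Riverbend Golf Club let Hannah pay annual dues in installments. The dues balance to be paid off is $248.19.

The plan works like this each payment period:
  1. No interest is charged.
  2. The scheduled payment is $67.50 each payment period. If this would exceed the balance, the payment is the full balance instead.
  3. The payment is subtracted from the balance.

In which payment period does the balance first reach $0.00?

Payment period 1: opening $248.19; payment $67.50; balance $180.69
Payment period 2: opening $180.69; payment $67.50; balance $113.19
Payment period 3: opening $113.19; payment $67.50; balance $45.69
Payment period 4: opening $45.69; payment $45.69; balance $0.00
Balance reaches $0.00 in payment period 4.

4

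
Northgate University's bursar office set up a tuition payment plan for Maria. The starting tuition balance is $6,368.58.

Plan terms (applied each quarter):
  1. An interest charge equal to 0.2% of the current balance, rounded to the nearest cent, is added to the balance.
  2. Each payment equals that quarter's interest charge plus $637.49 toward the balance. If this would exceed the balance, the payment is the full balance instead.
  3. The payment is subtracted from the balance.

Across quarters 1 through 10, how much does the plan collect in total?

Quarter 1: opening $6,368.58; interest $12.74 → $6,381.32; payment $650.23; balance $5,731.09
Quarter 2: opening $5,731.09; interest $11.46 → $5,742.55; payment $648.95; balance $5,093.60
Quarter 3: opening $5,093.60; interest $10.19 → $5,103.79; payment $647.68; balance $4,456.11
Quarter 4: opening $4,456.11; interest $8.91 → $4,465.02; payment $646.40; balance $3,818.62
Quarter 5: opening $3,818.62; interest $7.64 → $3,826.26; payment $645.13; balance $3,181.13
Quarter 6: opening $3,181.13; interest $6.36 → $3,187.49; payment $643.85; balance $2,543.64
Quarter 7: opening $2,543.64; interest $5.09 → $2,548.73; payment $642.58; balance $1,906.15
Quarter 8: opening $1,906.15; interest $3.81 → $1,909.96; payment $641.30; balance $1,268.66
Quarter 9: opening $1,268.66; interest $2.54 → $1,271.20; payment $640.03; balance $631.17
Quarter 10: opening $631.17; interest $1.26 → $632.43; payment $632.43; balance $0.00
Total paid: $6,438.58

$6,438.58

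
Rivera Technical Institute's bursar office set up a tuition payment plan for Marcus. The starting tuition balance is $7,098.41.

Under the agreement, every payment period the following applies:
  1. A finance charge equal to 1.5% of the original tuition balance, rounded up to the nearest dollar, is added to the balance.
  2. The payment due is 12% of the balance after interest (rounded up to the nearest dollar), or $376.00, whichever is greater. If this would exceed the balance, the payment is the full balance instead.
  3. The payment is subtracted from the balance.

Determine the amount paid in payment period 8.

Payment period 1: $7,098.41 +$107.00 interest = $7,205.41; pay $865.00 → $6,340.41
Payment period 2: $6,340.41 +$107.00 interest = $6,447.41; pay $774.00 → $5,673.41
Payment period 3: $5,673.41 +$107.00 interest = $5,780.41; pay $694.00 → $5,086.41
Payment period 4: $5,086.41 +$107.00 interest = $5,193.41; pay $624.00 → $4,569.41
Payment period 5: $4,569.41 +$107.00 interest = $4,676.41; pay $562.00 → $4,114.41
Payment period 6: $4,114.41 +$107.00 interest = $4,221.41; pay $507.00 → $3,714.41
Payment period 7: $3,714.41 +$107.00 interest = $3,821.41; pay $459.00 → $3,362.41
Payment period 8: $3,362.41 +$107.00 interest = $3,469.41; pay $417.00 → $3,052.41

$417.00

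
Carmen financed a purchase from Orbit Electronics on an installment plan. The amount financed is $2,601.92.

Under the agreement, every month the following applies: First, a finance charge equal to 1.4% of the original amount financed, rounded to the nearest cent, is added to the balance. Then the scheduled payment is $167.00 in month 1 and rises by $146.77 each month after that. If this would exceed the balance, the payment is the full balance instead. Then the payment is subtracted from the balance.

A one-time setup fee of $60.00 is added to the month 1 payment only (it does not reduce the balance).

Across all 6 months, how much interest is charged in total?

$218.58

Month 1: $2,601.92 +$36.43 interest = $2,638.35; pay $167.00 (+ $60.00 fee) → $2,471.35
Month 2: $2,471.35 +$36.43 interest = $2,507.78; pay $313.77 → $2,194.01
Month 3: $2,194.01 +$36.43 interest = $2,230.44; pay $460.54 → $1,769.90
Month 4: $1,769.90 +$36.43 interest = $1,806.33; pay $607.31 → $1,199.02
Month 5: $1,199.02 +$36.43 interest = $1,235.45; pay $754.08 → $481.37
Month 6: $481.37 +$36.43 interest = $517.80; pay $517.80 → $0.00
Total interest: $36.43 + $36.43 + $36.43 + $36.43 + $36.43 + $36.43 = $218.58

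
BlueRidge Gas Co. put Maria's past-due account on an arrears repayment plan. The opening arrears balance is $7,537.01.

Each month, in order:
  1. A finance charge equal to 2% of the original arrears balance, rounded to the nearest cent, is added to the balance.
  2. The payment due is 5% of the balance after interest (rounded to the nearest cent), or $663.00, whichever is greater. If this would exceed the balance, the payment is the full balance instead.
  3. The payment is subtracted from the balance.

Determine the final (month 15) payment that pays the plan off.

$516.11

Month 1: opening $7,537.01; interest $150.74 → $7,687.75; payment $663.00; balance $7,024.75
Month 2: opening $7,024.75; interest $150.74 → $7,175.49; payment $663.00; balance $6,512.49
Month 3: opening $6,512.49; interest $150.74 → $6,663.23; payment $663.00; balance $6,000.23
Month 4: opening $6,000.23; interest $150.74 → $6,150.97; payment $663.00; balance $5,487.97
Month 5: opening $5,487.97; interest $150.74 → $5,638.71; payment $663.00; balance $4,975.71
Month 6: opening $4,975.71; interest $150.74 → $5,126.45; payment $663.00; balance $4,463.45
Month 7: opening $4,463.45; interest $150.74 → $4,614.19; payment $663.00; balance $3,951.19
Month 8: opening $3,951.19; interest $150.74 → $4,101.93; payment $663.00; balance $3,438.93
Month 9: opening $3,438.93; interest $150.74 → $3,589.67; payment $663.00; balance $2,926.67
Month 10: opening $2,926.67; interest $150.74 → $3,077.41; payment $663.00; balance $2,414.41
Month 11: opening $2,414.41; interest $150.74 → $2,565.15; payment $663.00; balance $1,902.15
Month 12: opening $1,902.15; interest $150.74 → $2,052.89; payment $663.00; balance $1,389.89
Month 13: opening $1,389.89; interest $150.74 → $1,540.63; payment $663.00; balance $877.63
Month 14: opening $877.63; interest $150.74 → $1,028.37; payment $663.00; balance $365.37
Month 15: opening $365.37; interest $150.74 → $516.11; payment $516.11; balance $0.00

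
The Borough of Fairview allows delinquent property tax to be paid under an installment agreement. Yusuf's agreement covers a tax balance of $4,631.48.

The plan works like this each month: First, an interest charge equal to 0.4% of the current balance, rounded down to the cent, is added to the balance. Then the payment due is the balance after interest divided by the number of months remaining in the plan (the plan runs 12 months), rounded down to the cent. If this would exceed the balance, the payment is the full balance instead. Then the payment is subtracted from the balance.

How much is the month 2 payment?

Month 1: $4,631.48 +$18.52 interest = $4,650.00; pay $387.50 → $4,262.50
Month 2: $4,262.50 +$17.05 interest = $4,279.55; pay $389.05 → $3,890.50

$389.05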